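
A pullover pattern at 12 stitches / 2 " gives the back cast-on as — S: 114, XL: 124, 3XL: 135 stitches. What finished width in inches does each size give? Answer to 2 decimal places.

12/2 = 6 sts per in.
S: 114 / 6 = 19.000 → 19.00 in.
XL: 124 / 6 = 20.667 → 20.67 in.
3XL: 135 / 6 = 22.500 → 22.50 in.

S 19.00 inches; XL 20.67 inches; 3XL 22.50 inches.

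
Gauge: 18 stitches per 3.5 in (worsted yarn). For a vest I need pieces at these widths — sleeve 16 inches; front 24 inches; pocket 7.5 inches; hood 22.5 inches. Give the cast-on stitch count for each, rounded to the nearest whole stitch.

Rate = 18/3.5 = 5.143 sts per in.
sleeve: 16 × 5.143 = 82.29 → 82.
front: 24 × 5.143 = 123.43 → 123.
pocket: 7.5 × 5.143 = 38.57 → 39.
hood: 22.5 × 5.143 = 115.71 → 116.

sleeve 82; front 123; pocket 39; hood 116.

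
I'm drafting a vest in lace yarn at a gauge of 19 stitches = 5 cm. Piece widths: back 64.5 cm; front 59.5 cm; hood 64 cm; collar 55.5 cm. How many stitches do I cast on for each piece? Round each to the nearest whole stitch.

back 245; front 226; hood 243; collar 211.

Rate = 19/5 = 3.8 sts per cm.
back: 64.5 × 3.8 = 245.10 → 245.
front: 59.5 × 3.8 = 226.10 → 226.
hood: 64 × 3.8 = 243.20 → 243.
collar: 55.5 × 3.8 = 210.90 → 211.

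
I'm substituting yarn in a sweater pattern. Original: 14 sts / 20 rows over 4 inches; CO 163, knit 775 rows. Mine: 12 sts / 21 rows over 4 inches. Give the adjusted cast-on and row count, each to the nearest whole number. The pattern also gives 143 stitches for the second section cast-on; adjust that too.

Stitches: 163 × 12/14 = 139.71 → 140.
Rows: 775 × 21/20 = 813.75 → 814.
second section cast-on: 143 × 12/14 = 122.57 → 123.

Cast on 140 stitches; work 814 rows; second section cast-on 123 stitches.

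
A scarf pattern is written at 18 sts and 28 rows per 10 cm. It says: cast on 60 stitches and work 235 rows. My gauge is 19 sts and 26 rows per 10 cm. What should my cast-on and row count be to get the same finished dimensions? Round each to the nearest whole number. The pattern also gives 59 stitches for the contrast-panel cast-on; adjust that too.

Cast on 63 stitches; work 218 rows; contrast-panel cast-on 62 stitches.

Stitches: 60 × 19/18 = 63.33 → 63.
Rows: 235 × 26/28 = 218.21 → 218.
contrast-panel cast-on: 59 × 19/18 = 62.28 → 62.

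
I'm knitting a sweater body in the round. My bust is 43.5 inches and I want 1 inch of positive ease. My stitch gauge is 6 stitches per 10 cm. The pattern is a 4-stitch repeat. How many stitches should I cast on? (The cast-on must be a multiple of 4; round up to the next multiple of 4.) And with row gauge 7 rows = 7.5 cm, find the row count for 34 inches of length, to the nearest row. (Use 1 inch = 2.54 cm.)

Cast on 68 stitches; work 81 rows.

Finished = 43.5 + 1 = 44.5 inches.
44.5 inches × 2.54 = 113.03 cm.
6/10 = 0.6 sts per cm; 113.03 × 0.6 = 67.82 sts.
Next multiple of 4 → 68.
34 inches = 86.36 cm; × 0.933 = 80.60 → 81 rows.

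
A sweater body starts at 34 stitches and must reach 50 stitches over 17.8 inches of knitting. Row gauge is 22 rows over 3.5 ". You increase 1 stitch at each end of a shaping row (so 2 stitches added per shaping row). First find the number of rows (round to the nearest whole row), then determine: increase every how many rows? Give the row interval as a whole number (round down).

Rows = 17.8 × 6.286 = 111.9 → 112 rows.
Stitches to add: 16 → 8 shaping rows (at 2 st each).
112 / 8 = 14.00 → every 14 rows.

Increase every 14th row.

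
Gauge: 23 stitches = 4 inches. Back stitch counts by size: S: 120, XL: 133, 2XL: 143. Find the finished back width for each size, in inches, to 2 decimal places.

S 20.87 inches; XL 23.13 inches; 2XL 24.87 inches.

23/4 = 5.75 sts per in.
S: 120 / 5.75 = 20.870 → 20.87 in.
XL: 133 / 5.75 = 23.130 → 23.13 in.
2XL: 143 / 5.75 = 24.870 → 24.87 in.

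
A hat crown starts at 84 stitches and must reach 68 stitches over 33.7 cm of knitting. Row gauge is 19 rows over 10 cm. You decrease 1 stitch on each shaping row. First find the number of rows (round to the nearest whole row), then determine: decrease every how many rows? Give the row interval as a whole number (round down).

Rows = 33.7 × 1.9 = 64.0 → 64 rows.
Stitches to remove: 16 → 16 shaping rows (at 1 st each).
64 / 16 = 4.00 → every 4 rows.

Decrease every 4th row.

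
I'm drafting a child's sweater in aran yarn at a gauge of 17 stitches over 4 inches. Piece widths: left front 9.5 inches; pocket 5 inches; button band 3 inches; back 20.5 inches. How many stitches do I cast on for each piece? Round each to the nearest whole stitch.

left front 40; pocket 21; button band 13; back 87.

Rate = 17/4 = 4.25 sts per in.
left front: 9.5 × 4.25 = 40.38 → 40.
pocket: 5 × 4.25 = 21.25 → 21.
button band: 3 × 4.25 = 12.75 → 13.
back: 20.5 × 4.25 = 87.12 → 87.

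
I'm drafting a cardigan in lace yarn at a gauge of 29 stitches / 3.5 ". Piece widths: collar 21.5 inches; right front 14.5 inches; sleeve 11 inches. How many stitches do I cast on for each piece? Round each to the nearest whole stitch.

collar 178; right front 120; sleeve 91.

Rate = 29/3.5 = 8.286 sts per in.
collar: 21.5 × 8.286 = 178.14 → 178.
right front: 14.5 × 8.286 = 120.14 → 120.
sleeve: 11 × 8.286 = 91.14 → 91.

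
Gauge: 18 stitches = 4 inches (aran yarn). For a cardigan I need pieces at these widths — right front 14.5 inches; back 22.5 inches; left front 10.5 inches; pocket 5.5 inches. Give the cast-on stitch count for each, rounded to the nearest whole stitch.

Rate = 18/4 = 4.5 sts per in.
right front: 14.5 × 4.5 = 65.25 → 65.
back: 22.5 × 4.5 = 101.25 → 101.
left front: 10.5 × 4.5 = 47.25 → 47.
pocket: 5.5 × 4.5 = 24.75 → 25.

right front 65; back 101; left front 47; pocket 25.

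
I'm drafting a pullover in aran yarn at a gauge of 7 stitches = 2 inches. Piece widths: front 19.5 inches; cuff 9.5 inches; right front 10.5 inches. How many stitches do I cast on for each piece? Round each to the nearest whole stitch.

front 68; cuff 33; right front 37.

Rate = 7/2 = 3.5 sts per in.
front: 19.5 × 3.5 = 68.25 → 68.
cuff: 9.5 × 3.5 = 33.25 → 33.
right front: 10.5 × 3.5 = 36.75 → 37.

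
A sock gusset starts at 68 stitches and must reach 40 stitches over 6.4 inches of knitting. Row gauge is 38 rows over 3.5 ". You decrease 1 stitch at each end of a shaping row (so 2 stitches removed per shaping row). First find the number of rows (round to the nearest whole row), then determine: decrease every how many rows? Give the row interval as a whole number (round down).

Rows = 6.4 × 10.857 = 69.5 → 69 rows.
Stitches to remove: 28 → 14 shaping rows (at 2 st each).
69 / 14 = 4.93 → every 4 rows.

Decrease every 4th row.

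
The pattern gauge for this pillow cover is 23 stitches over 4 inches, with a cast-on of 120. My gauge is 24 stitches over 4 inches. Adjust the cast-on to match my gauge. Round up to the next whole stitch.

126 stitches.

Scale factor = 24 / 23 = 1.043.
120 × 24 / 23 = 125.22 sts.
→ 126 sts.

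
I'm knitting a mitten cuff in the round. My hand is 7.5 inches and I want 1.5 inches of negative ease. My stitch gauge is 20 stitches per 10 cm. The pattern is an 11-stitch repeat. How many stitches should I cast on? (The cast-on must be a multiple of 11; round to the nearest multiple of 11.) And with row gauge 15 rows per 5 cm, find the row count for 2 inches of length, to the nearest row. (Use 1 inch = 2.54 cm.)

Finished = 7.5 − 1.5 = 6 inches.
6 inches × 2.54 = 15.24 cm.
20/10 = 2 sts per cm; 15.24 × 2 = 30.48 sts.
Nearest multiple of 11 → 33.
2 inches = 5.08 cm; × 3 = 15.24 → 15 rows.

Cast on 33 stitches; work 15 rows.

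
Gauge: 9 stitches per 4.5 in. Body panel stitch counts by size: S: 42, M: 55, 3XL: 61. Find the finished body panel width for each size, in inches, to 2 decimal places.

9/4.5 = 2 sts per in.
S: 42 / 2 = 21.000 → 21.00 in.
M: 55 / 2 = 27.500 → 27.50 in.
3XL: 61 / 2 = 30.500 → 30.50 in.

S 21.00 inches; M 27.50 inches; 3XL 30.50 inches.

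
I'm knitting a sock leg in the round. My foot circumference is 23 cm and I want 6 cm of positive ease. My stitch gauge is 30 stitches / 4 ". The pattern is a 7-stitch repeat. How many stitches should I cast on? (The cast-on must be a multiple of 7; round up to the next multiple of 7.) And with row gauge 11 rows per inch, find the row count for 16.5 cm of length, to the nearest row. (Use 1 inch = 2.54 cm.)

Finished = 23 + 6 = 29 cm.
29 cm × 1/2.54 = 11.42 inches.
30/4 = 7.5 sts per in; 11.42 × 7.5 = 85.63 sts.
Next multiple of 7 → 91.
16.5 cm = 6.50 inches; × 11 = 71.46 → 71 rows.

Cast on 91 stitches; work 71 rows.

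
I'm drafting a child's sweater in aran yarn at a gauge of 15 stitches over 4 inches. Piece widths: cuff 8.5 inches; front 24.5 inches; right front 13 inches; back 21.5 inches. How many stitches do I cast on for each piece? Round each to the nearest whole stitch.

Rate = 15/4 = 3.75 sts per in.
cuff: 8.5 × 3.75 = 31.88 → 32.
front: 24.5 × 3.75 = 91.88 → 92.
right front: 13 × 3.75 = 48.75 → 49.
back: 21.5 × 3.75 = 80.62 → 81.

cuff 32; front 92; right front 49; back 81.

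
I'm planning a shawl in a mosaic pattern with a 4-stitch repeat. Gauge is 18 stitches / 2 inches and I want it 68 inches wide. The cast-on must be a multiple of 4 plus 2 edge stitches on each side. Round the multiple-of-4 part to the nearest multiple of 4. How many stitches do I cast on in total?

18 / 2 = 9 sts per inch.
68 × 9 = 612.00 sts.
Less 4 edge sts → 608.00 for the repeat.
Nearest multiple of 4: 608.
Add back 4 edge sts → 612.

612 stitches.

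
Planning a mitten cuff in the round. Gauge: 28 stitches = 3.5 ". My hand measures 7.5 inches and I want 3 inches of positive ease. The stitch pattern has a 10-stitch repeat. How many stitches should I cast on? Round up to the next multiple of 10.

Finished = 7.5 + 3 = 10.5 inches.
28 / 3.5 = 8 sts/in.
10.5 × 8 = 84.00 sts.
Next multiple of 10: 90.

Cast on 90 stitches.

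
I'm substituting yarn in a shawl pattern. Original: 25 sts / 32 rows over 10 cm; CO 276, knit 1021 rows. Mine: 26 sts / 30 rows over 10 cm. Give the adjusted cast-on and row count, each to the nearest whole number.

Stitches: 276 × 26/25 = 287.04 → 287.
Rows: 1021 × 30/32 = 957.19 → 957.

Cast on 287 stitches; work 957 rows.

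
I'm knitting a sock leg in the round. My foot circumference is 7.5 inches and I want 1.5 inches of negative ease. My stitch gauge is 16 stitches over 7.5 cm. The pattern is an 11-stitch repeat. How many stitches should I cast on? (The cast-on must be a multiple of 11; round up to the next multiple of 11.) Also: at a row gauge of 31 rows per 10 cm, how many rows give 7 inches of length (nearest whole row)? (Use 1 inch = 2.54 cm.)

Finished = 7.5 − 1.5 = 6 inches.
6 inches × 2.54 = 15.24 cm.
16/7.5 = 2.133 sts per cm; 15.24 × 2.133 = 32.51 sts.
Next multiple of 11 → 33.
7 inches = 17.78 cm; × 3.1 = 55.12 → 55 rows.

Cast on 33 stitches; work 55 rows.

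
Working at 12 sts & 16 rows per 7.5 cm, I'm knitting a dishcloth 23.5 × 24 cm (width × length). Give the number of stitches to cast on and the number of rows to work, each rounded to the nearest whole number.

Stitch gauge = 12/7.5 = 1.6 sts/cm; 23.5 × 1.6 = 37.60 → 38 sts.
Row gauge = 16/7.5 = 2.133 rows/cm; 24 × 2.133 = 51.20 → 51 rows.

Cast on 38 stitches and work 51 rows.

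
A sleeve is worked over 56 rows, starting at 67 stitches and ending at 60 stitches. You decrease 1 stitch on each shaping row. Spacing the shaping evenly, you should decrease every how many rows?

Stitches to remove: |60 − 67| = 7.
Shaping rows needed: 7 / 1 = 7.
56 rows / 7 = every 8 rows.

Decrease every 8th row.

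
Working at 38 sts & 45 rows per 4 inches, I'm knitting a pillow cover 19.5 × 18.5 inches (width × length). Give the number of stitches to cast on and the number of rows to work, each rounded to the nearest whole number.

Stitch gauge = 38/4 = 9.5 sts/in; 19.5 × 9.5 = 185.25 → 185 sts.
Row gauge = 45/4 = 11.25 rows/in; 18.5 × 11.25 = 208.12 → 208 rows.

Cast on 185 stitches and work 208 rows.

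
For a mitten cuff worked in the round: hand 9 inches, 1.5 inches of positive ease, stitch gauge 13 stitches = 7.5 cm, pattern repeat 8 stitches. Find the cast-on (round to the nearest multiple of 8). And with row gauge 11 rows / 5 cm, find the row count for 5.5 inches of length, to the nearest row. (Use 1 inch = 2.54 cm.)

Finished = 9 + 1.5 = 10.5 inches.
10.5 inches × 2.54 = 26.67 cm.
13/7.5 = 1.733 sts per cm; 26.67 × 1.733 = 46.23 sts.
Nearest multiple of 8 → 48.
5.5 inches = 13.97 cm; × 2.2 = 30.73 → 31 rows.

Cast on 48 stitches; work 31 rows.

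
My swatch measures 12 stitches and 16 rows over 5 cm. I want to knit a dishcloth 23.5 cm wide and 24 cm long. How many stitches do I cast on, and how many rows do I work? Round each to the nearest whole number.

Cast on 56 stitches and work 77 rows.

Stitch gauge = 12/5 = 2.4 sts/cm; 23.5 × 2.4 = 56.40 → 56 sts.
Row gauge = 16/5 = 3.2 rows/cm; 24 × 3.2 = 76.80 → 77 rows.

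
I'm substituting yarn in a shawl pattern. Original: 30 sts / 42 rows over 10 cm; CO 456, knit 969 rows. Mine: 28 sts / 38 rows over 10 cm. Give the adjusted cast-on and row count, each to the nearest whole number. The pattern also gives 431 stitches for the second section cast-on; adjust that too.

Cast on 426 stitches; work 877 rows; second section cast-on 402 stitches.

Stitches: 456 × 28/30 = 425.60 → 426.
Rows: 969 × 38/42 = 876.71 → 877.
second section cast-on: 431 × 28/30 = 402.27 → 402.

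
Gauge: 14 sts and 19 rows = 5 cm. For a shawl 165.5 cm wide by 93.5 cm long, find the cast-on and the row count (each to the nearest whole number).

Cast on 463 stitches and work 355 rows.

Stitch gauge = 14/5 = 2.8 sts/cm; 165.5 × 2.8 = 463.40 → 463 sts.
Row gauge = 19/5 = 3.8 rows/cm; 93.5 × 3.8 = 355.30 → 355 rows.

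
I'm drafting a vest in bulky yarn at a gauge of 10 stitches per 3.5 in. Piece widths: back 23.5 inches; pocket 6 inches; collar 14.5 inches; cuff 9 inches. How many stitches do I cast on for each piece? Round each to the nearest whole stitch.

Rate = 10/3.5 = 2.857 sts per in.
back: 23.5 × 2.857 = 67.14 → 67.
pocket: 6 × 2.857 = 17.14 → 17.
collar: 14.5 × 2.857 = 41.43 → 41.
cuff: 9 × 2.857 = 25.71 → 26.

back 67; pocket 17; collar 41; cuff 26.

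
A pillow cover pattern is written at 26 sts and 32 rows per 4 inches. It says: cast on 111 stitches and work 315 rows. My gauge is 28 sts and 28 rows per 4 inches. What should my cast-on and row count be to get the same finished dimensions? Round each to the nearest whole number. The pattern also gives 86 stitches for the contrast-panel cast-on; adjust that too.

Stitches: 111 × 28/26 = 119.54 → 120.
Rows: 315 × 28/32 = 275.62 → 276.
contrast-panel cast-on: 86 × 28/26 = 92.62 → 93.

Cast on 120 stitches; work 276 rows; contrast-panel cast-on 93 stitches.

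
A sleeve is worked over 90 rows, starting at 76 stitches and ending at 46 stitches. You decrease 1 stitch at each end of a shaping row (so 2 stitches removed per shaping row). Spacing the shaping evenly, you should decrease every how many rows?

Stitches to remove: |46 − 76| = 30.
Shaping rows needed: 30 / 2 = 15.
90 rows / 15 = every 6 rows.

Decrease every 6th row.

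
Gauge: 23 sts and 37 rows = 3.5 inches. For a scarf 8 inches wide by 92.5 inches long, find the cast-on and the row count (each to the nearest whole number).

Stitch gauge = 23/3.5 = 6.571 sts/in; 8 × 6.571 = 52.57 → 53 sts.
Row gauge = 37/3.5 = 10.571 rows/in; 92.5 × 10.571 = 977.86 → 978 rows.

Cast on 53 stitches and work 978 rows.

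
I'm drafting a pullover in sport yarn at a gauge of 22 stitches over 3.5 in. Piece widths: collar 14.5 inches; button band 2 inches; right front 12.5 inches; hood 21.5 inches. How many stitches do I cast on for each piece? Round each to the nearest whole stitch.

Rate = 22/3.5 = 6.286 sts per in.
collar: 14.5 × 6.286 = 91.14 → 91.
button band: 2 × 6.286 = 12.57 → 13.
right front: 12.5 × 6.286 = 78.57 → 79.
hood: 21.5 × 6.286 = 135.14 → 135.

collar 91; button band 13; right front 79; hood 135.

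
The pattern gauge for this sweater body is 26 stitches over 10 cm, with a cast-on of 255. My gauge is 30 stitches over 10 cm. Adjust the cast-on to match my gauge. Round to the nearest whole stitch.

Cast on 294 stitches.

Scale factor = 30 / 26 = 1.154.
255 × 30 / 26 = 294.23 sts.
→ 294 sts.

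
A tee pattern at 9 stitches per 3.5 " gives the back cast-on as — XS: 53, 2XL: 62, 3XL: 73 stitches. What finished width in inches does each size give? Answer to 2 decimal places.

9/3.5 = 2.571 sts per in.
XS: 53 / 2.571 = 20.611 → 20.61 in.
2XL: 62 / 2.571 = 24.111 → 24.11 in.
3XL: 73 / 2.571 = 28.389 → 28.39 in.

XS 20.61 inches; 2XL 24.11 inches; 3XL 28.39 inches.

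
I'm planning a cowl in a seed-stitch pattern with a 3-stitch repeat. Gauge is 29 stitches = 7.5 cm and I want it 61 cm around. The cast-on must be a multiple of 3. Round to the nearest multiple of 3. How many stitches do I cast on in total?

Cast on 237 stitches.

29 / 7.5 = 3.867 sts per cm.
61 × 3.867 = 235.87 sts.
Nearest multiple of 3: 237.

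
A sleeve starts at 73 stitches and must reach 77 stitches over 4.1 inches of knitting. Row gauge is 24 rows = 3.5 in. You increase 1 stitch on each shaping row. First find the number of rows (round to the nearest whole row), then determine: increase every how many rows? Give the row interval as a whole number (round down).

Increase every 7th row.

Rows = 4.1 × 6.857 = 28.1 → 28 rows.
Stitches to add: 4 → 4 shaping rows (at 1 st each).
28 / 4 = 7.00 → every 7 rows.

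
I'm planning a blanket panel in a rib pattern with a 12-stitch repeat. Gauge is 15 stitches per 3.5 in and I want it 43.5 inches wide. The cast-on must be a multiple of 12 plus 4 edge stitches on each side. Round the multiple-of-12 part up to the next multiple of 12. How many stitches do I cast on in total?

CO 188 sts.

15 / 3.5 = 4.286 sts per inch.
43.5 × 4.286 = 186.43 sts.
Less 8 edge sts → 178.43 for the repeat.
Next multiple of 12: 180.
Add back 8 edge sts → 188.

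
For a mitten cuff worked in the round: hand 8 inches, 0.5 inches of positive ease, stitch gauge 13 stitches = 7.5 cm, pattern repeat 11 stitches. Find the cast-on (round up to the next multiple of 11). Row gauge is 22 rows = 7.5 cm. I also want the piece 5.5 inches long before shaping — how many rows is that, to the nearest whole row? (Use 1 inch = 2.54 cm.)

Cast on 44 stitches; work 41 rows.

Finished = 8 + 0.5 = 8.5 inches.
8.5 inches × 2.54 = 21.59 cm.
13/7.5 = 1.733 sts per cm; 21.59 × 1.733 = 37.42 sts.
Next multiple of 11 → 44.
5.5 inches = 13.97 cm; × 2.933 = 40.98 → 41 rows.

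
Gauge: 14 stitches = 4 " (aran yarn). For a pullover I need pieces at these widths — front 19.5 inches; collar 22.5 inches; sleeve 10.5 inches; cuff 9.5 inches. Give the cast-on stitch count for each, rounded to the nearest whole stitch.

front 68; collar 79; sleeve 37; cuff 33.

Rate = 14/4 = 3.5 sts per in.
front: 19.5 × 3.5 = 68.25 → 68.
collar: 22.5 × 3.5 = 78.75 → 79.
sleeve: 10.5 × 3.5 = 36.75 → 37.
cuff: 9.5 × 3.5 = 33.25 → 33.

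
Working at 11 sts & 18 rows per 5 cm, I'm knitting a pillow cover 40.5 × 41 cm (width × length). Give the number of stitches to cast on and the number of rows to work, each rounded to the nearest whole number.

Cast on 89 stitches and work 148 rows.

Stitch gauge = 11/5 = 2.2 sts/cm; 40.5 × 2.2 = 89.10 → 89 sts.
Row gauge = 18/5 = 3.6 rows/cm; 41 × 3.6 = 147.60 → 148 rows.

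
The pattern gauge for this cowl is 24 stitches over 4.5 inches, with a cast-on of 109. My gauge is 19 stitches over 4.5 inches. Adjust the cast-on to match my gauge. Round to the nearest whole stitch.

Cast on 86 stitches.

Scale factor = 19 / 24 = 0.792.
109 × 19 / 24 = 86.29 sts.
→ 86 sts.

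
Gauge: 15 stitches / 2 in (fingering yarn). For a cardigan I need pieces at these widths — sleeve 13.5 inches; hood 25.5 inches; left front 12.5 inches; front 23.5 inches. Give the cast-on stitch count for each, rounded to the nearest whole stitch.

Rate = 15/2 = 7.5 sts per in.
sleeve: 13.5 × 7.5 = 101.25 → 101.
hood: 25.5 × 7.5 = 191.25 → 191.
left front: 12.5 × 7.5 = 93.75 → 94.
front: 23.5 × 7.5 = 176.25 → 176.

sleeve 101; hood 191; left front 94; front 176.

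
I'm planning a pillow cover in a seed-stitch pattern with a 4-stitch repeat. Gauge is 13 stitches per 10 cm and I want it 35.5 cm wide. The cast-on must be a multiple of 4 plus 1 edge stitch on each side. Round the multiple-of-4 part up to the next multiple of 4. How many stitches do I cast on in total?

Cast on 50 stitches.

13 / 10 = 1.3 sts per cm.
35.5 × 1.3 = 46.15 sts.
Less 2 edge sts → 44.15 for the repeat.
Next multiple of 4: 48.
Add back 2 edge sts → 50.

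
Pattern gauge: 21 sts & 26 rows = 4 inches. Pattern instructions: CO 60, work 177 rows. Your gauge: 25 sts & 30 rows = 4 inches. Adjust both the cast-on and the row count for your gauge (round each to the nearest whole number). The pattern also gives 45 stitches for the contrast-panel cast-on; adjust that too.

Cast on 71 stitches; work 204 rows; contrast-panel cast-on 54 stitches.

Stitches: 60 × 25/21 = 71.43 → 71.
Rows: 177 × 30/26 = 204.23 → 204.
contrast-panel cast-on: 45 × 25/21 = 53.57 → 54.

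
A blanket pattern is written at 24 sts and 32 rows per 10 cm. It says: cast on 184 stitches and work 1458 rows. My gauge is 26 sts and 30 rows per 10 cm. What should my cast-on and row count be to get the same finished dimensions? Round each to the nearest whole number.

Stitches: 184 × 26/24 = 199.33 → 199.
Rows: 1458 × 30/32 = 1366.88 → 1367.

Cast on 199 stitches; work 1367 rows.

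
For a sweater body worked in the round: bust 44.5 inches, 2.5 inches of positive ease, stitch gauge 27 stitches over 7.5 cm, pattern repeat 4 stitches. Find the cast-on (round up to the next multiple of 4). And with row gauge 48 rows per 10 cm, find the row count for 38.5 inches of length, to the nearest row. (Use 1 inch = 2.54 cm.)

Finished = 44.5 + 2.5 = 47 inches.
47 inches × 2.54 = 119.38 cm.
27/7.5 = 3.6 sts per cm; 119.38 × 3.6 = 429.77 sts.
Next multiple of 4 → 432.
38.5 inches = 97.79 cm; × 4.8 = 469.39 → 469 rows.

Cast on 432 stitches; work 469 rows.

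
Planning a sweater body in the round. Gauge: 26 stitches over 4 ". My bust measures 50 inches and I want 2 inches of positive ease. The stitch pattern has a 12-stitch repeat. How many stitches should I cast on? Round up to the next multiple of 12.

348 stitches.

Finished = 50 + 2 = 52 inches.
26 / 4 = 6.5 sts/in.
52 × 6.5 = 338.00 sts.
Next multiple of 12: 348.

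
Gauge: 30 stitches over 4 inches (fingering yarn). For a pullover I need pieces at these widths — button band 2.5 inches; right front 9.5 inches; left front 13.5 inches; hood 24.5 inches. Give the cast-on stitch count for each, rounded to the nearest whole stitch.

Rate = 30/4 = 7.5 sts per in.
button band: 2.5 × 7.5 = 18.75 → 19.
right front: 9.5 × 7.5 = 71.25 → 71.
left front: 13.5 × 7.5 = 101.25 → 101.
hood: 24.5 × 7.5 = 183.75 → 184.

button band 19; right front 71; left front 101; hood 184.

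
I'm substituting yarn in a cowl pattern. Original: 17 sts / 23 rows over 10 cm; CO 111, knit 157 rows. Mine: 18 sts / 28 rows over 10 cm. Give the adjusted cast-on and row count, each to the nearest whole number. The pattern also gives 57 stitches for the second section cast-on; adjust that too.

Stitches: 111 × 18/17 = 117.53 → 118.
Rows: 157 × 28/23 = 191.13 → 191.
second section cast-on: 57 × 18/17 = 60.35 → 60.

Cast on 118 stitches; work 191 rows; second section cast-on 60 stitches.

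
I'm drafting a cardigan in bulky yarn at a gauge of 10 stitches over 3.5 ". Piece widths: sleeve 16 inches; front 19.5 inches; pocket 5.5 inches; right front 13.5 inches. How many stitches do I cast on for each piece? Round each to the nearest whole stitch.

sleeve 46; front 56; pocket 16; right front 39.

Rate = 10/3.5 = 2.857 sts per in.
sleeve: 16 × 2.857 = 45.71 → 46.
front: 19.5 × 2.857 = 55.71 → 56.
pocket: 5.5 × 2.857 = 15.71 → 16.
right front: 13.5 × 2.857 = 38.57 → 39.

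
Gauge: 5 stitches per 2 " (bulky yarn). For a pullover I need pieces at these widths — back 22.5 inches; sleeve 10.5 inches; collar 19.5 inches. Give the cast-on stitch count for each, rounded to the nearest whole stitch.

Rate = 5/2 = 2.5 sts per in.
back: 22.5 × 2.5 = 56.25 → 56.
sleeve: 10.5 × 2.5 = 26.25 → 26.
collar: 19.5 × 2.5 = 48.75 → 49.

back 56; sleeve 26; collar 49.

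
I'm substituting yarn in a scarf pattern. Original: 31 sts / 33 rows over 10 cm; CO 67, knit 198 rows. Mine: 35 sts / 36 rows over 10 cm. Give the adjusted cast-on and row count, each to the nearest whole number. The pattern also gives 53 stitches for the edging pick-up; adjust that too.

Cast on 76 stitches; work 216 rows; edging pick-up 60 stitches.

Stitches: 67 × 35/31 = 75.65 → 76.
Rows: 198 × 36/33 = 216.00 → 216.
edging pick-up: 53 × 35/31 = 59.84 → 60.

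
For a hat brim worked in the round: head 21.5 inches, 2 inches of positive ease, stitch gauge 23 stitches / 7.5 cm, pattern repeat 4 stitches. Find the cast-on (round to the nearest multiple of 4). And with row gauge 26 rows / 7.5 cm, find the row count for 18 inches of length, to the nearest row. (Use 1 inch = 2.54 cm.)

Cast on 184 stitches; work 158 rows.

Finished = 21.5 + 2 = 23.5 inches.
23.5 inches × 2.54 = 59.69 cm.
23/7.5 = 3.067 sts per cm; 59.69 × 3.067 = 183.05 sts.
Nearest multiple of 4 → 184.
18 inches = 45.72 cm; × 3.467 = 158.50 → 158 rows.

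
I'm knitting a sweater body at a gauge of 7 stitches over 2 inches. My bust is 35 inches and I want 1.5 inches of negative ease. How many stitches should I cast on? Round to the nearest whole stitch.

Finished = 35 − 1.5 = 33.5 in.
7 / 2 = 3.5 sts per inch.
33.50 × 3.5 = 117.25 sts.
→ 117 sts.

Cast on 117 stitches.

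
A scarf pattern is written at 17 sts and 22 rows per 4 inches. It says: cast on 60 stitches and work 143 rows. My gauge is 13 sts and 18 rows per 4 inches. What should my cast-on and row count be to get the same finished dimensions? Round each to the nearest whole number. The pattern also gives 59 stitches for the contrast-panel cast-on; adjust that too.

Stitches: 60 × 13/17 = 45.88 → 46.
Rows: 143 × 18/22 = 117.00 → 117.
contrast-panel cast-on: 59 × 13/17 = 45.12 → 45.

Cast on 46 stitches; work 117 rows; contrast-panel cast-on 45 stitches.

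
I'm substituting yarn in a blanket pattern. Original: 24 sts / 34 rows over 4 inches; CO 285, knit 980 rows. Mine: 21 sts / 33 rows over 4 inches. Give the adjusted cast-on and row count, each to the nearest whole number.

Cast on 249 stitches; work 951 rows.

Stitches: 285 × 21/24 = 249.38 → 249.
Rows: 980 × 33/34 = 951.18 → 951.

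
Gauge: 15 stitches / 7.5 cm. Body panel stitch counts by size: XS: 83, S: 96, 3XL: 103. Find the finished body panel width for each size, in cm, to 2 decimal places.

15/7.5 = 2 sts per cm.
XS: 83 / 2 = 41.500 → 41.50 cm.
S: 96 / 2 = 48.000 → 48.00 cm.
3XL: 103 / 2 = 51.500 → 51.50 cm.

XS 41.50 cm; S 48.00 cm; 3XL 51.50 cm.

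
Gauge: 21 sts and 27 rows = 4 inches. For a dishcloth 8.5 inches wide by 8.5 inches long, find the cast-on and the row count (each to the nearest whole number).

Stitch gauge = 21/4 = 5.25 sts/in; 8.5 × 5.25 = 44.62 → 45 sts.
Row gauge = 27/4 = 6.75 rows/in; 8.5 × 6.75 = 57.38 → 57 rows.

Cast on 45 stitches and work 57 rows.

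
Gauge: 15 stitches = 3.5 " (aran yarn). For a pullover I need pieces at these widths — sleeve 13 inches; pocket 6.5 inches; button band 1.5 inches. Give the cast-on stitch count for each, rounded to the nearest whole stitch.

sleeve 56; pocket 28; button band 6.

Rate = 15/3.5 = 4.286 sts per in.
sleeve: 13 × 4.286 = 55.71 → 56.
pocket: 6.5 × 4.286 = 27.86 → 28.
button band: 1.5 × 4.286 = 6.43 → 6.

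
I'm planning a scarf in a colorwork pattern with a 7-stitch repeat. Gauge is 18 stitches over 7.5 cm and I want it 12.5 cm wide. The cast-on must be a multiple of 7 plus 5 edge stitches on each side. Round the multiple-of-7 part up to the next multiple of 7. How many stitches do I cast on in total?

18 / 7.5 = 2.4 sts per cm.
12.5 × 2.4 = 30.00 sts.
Less 10 edge sts → 20.00 for the repeat.
Next multiple of 7: 21.
Add back 10 edge sts → 31.

Cast on 31 stitches.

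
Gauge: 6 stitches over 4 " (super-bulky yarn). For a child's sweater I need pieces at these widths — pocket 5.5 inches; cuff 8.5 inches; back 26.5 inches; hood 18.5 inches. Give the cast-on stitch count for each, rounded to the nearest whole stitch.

Rate = 6/4 = 1.5 sts per in.
pocket: 5.5 × 1.5 = 8.25 → 8.
cuff: 8.5 × 1.5 = 12.75 → 13.
back: 26.5 × 1.5 = 39.75 → 40.
hood: 18.5 × 1.5 = 27.75 → 28.

pocket 8; cuff 13; back 40; hood 28.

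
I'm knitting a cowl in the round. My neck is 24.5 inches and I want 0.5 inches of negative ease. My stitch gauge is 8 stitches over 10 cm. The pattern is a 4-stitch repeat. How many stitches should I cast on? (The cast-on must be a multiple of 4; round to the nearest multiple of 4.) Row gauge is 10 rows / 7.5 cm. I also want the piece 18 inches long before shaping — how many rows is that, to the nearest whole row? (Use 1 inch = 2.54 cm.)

Finished = 24.5 − 0.5 = 24 inches.
24 inches × 2.54 = 60.96 cm.
8/10 = 0.8 sts per cm; 60.96 × 0.8 = 48.77 sts.
Nearest multiple of 4 → 48.
18 inches = 45.72 cm; × 1.333 = 60.96 → 61 rows.

Cast on 48 stitches; work 61 rows.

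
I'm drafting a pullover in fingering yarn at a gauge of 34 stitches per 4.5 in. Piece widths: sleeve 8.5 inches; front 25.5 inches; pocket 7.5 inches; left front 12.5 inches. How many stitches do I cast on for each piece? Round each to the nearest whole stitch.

Rate = 34/4.5 = 7.556 sts per in.
sleeve: 8.5 × 7.556 = 64.22 → 64.
front: 25.5 × 7.556 = 192.67 → 193.
pocket: 7.5 × 7.556 = 56.67 → 57.
left front: 12.5 × 7.556 = 94.44 → 94.

sleeve 64; front 193; pocket 57; left front 94.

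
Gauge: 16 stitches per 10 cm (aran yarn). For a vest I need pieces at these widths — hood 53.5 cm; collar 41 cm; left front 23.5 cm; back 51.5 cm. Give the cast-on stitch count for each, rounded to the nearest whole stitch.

Rate = 16/10 = 1.6 sts per cm.
hood: 53.5 × 1.6 = 85.60 → 86.
collar: 41 × 1.6 = 65.60 → 66.
left front: 23.5 × 1.6 = 37.60 → 38.
back: 51.5 × 1.6 = 82.40 → 82.

hood 86; collar 66; left front 38; back 82.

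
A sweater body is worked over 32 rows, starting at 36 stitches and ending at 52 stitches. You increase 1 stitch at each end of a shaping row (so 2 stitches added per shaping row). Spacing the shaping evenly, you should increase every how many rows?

Increase every 4th row.

Stitches to add: |52 − 36| = 16.
Shaping rows needed: 16 / 2 = 8.
32 rows / 8 = every 4 rows.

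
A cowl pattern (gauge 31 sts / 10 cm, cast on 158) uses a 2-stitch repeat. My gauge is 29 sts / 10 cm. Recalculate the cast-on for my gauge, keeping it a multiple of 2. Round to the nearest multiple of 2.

148 stitches.

158 × 29 / 31 = 147.81.
Nearest multiple of 2: 148.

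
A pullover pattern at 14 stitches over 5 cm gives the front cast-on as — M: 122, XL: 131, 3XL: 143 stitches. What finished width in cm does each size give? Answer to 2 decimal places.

M 43.57 cm; XL 46.79 cm; 3XL 51.07 cm.

14/5 = 2.8 sts per cm.
M: 122 / 2.8 = 43.571 → 43.57 cm.
XL: 131 / 2.8 = 46.786 → 46.79 cm.
3XL: 143 / 2.8 = 51.071 → 51.07 cm.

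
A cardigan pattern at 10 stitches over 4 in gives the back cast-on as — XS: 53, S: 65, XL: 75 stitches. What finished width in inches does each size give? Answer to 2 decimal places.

XS 21.20 inches; S 26.00 inches; XL 30.00 inches.

10/4 = 2.5 sts per in.
XS: 53 / 2.5 = 21.200 → 21.20 in.
S: 65 / 2.5 = 26.000 → 26.00 in.
XL: 75 / 2.5 = 30.000 → 30.00 in.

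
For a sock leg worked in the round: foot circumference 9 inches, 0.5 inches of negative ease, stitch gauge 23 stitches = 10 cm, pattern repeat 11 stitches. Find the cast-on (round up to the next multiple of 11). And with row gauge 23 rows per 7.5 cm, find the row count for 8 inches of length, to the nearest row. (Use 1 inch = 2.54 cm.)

Finished = 9 − 0.5 = 8.5 inches.
8.5 inches × 2.54 = 21.59 cm.
23/10 = 2.3 sts per cm; 21.59 × 2.3 = 49.66 sts.
Next multiple of 11 → 55.
8 inches = 20.32 cm; × 3.067 = 62.31 → 62 rows.

Cast on 55 stitches; work 62 rows.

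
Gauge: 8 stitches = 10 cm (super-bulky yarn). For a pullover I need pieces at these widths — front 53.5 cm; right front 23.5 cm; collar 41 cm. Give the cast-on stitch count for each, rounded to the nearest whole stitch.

Rate = 8/10 = 0.8 sts per cm.
front: 53.5 × 0.8 = 42.80 → 43.
right front: 23.5 × 0.8 = 18.80 → 19.
collar: 41 × 0.8 = 32.80 → 33.

front 43; right front 19; collar 33.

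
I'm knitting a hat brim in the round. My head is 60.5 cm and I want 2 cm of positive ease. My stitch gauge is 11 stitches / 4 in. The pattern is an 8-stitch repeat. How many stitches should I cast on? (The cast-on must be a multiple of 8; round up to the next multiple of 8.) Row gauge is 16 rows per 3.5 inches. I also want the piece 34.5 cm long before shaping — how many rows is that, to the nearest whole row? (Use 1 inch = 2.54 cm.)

Finished = 60.5 + 2 = 62.5 cm.
62.5 cm × 1/2.54 = 24.61 inches.
11/4 = 2.75 sts per in; 24.61 × 2.75 = 67.67 sts.
Next multiple of 8 → 72.
34.5 cm = 13.58 inches; × 4.571 = 62.09 → 62 rows.

Cast on 72 stitches; work 62 rows.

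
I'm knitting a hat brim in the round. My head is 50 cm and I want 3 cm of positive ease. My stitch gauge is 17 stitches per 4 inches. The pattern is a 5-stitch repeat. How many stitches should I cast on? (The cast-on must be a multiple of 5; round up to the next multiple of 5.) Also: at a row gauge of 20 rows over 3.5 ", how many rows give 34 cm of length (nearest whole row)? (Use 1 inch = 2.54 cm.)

Cast on 90 stitches; work 76 rows.

Finished = 50 + 3 = 53 cm.
53 cm × 1/2.54 = 20.87 inches.
17/4 = 4.25 sts per in; 20.87 × 4.25 = 88.68 sts.
Next multiple of 5 → 90.
34 cm = 13.39 inches; × 5.714 = 76.49 → 76 rows.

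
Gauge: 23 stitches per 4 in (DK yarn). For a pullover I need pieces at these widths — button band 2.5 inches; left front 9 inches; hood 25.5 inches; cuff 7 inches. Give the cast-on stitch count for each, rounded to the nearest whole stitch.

Rate = 23/4 = 5.75 sts per in.
button band: 2.5 × 5.75 = 14.38 → 14.
left front: 9 × 5.75 = 51.75 → 52.
hood: 25.5 × 5.75 = 146.62 → 147.
cuff: 7 × 5.75 = 40.25 → 40.

button band 14; left front 52; hood 147; cuff 40.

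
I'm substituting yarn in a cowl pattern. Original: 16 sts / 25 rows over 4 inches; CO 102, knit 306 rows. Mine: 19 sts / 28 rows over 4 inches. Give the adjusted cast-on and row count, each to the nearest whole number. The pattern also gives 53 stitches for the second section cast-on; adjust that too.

Stitches: 102 × 19/16 = 121.12 → 121.
Rows: 306 × 28/25 = 342.72 → 343.
second section cast-on: 53 × 19/16 = 62.94 → 63.

Cast on 121 stitches; work 343 rows; second section cast-on 63 stitches.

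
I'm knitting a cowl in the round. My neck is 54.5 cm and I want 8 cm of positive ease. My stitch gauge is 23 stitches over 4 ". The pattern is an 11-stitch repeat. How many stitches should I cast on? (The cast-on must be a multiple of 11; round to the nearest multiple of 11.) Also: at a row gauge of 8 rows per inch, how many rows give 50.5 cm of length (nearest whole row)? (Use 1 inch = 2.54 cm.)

Finished = 54.5 + 8 = 62.5 cm.
62.5 cm × 1/2.54 = 24.61 inches.
23/4 = 5.75 sts per in; 24.61 × 5.75 = 141.49 sts.
Nearest multiple of 11 → 143.
50.5 cm = 19.88 inches; × 8 = 159.06 → 159 rows.

Cast on 143 stitches; work 159 rows.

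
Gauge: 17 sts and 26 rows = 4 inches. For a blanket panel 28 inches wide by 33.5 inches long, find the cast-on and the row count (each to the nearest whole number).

Cast on 119 stitches and work 218 rows.

Stitch gauge = 17/4 = 4.25 sts/in; 28 × 4.25 = 119.00 → 119 sts.
Row gauge = 26/4 = 6.5 rows/in; 33.5 × 6.5 = 217.75 → 218 rows.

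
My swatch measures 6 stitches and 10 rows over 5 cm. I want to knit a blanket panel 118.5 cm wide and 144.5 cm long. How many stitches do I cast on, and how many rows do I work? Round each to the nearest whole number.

Cast on 142 stitches and work 289 rows.

Stitch gauge = 6/5 = 1.2 sts/cm; 118.5 × 1.2 = 142.20 → 142 sts.
Row gauge = 10/5 = 2 rows/cm; 144.5 × 2 = 289.00 → 289 rows.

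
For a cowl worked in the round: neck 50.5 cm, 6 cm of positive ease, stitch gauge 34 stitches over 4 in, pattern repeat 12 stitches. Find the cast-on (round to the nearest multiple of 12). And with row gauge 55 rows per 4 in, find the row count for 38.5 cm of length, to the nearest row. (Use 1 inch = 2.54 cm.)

Cast on 192 stitches; work 208 rows.

Finished = 50.5 + 6 = 56.5 cm.
56.5 cm × 1/2.54 = 22.24 inches.
34/4 = 8.5 sts per in; 22.24 × 8.5 = 189.07 sts.
Nearest multiple of 12 → 192.
38.5 cm = 15.16 inches; × 13.75 = 208.42 → 208 rows.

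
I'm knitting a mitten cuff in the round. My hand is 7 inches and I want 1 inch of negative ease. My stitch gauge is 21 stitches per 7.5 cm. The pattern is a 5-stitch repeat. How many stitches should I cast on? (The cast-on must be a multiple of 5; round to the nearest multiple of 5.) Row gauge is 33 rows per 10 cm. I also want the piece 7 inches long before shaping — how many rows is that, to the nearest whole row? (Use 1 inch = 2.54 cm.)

Cast on 45 stitches; work 59 rows.

Finished = 7 − 1 = 6 inches.
6 inches × 2.54 = 15.24 cm.
21/7.5 = 2.8 sts per cm; 15.24 × 2.8 = 42.67 sts.
Nearest multiple of 5 → 45.
7 inches = 17.78 cm; × 3.3 = 58.67 → 59 rows.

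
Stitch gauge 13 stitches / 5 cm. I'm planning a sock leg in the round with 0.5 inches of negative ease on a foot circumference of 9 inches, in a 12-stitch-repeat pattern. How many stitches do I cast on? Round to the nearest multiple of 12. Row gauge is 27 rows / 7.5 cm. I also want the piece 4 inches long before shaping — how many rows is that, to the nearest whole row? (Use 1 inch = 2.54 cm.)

Finished = 9 − 0.5 = 8.5 inches.
8.5 inches × 2.54 = 21.59 cm.
13/5 = 2.6 sts per cm; 21.59 × 2.6 = 56.13 sts.
Nearest multiple of 12 → 60.
4 inches = 10.16 cm; × 3.6 = 36.58 → 37 rows.

Cast on 60 stitches; work 37 rows.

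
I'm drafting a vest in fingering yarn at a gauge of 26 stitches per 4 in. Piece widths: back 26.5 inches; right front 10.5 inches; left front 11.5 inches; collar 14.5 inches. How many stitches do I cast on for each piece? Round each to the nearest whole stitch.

back 172; right front 68; left front 75; collar 94.

Rate = 26/4 = 6.5 sts per in.
back: 26.5 × 6.5 = 172.25 → 172.
right front: 10.5 × 6.5 = 68.25 → 68.
left front: 11.5 × 6.5 = 74.75 → 75.
collar: 14.5 × 6.5 = 94.25 → 94.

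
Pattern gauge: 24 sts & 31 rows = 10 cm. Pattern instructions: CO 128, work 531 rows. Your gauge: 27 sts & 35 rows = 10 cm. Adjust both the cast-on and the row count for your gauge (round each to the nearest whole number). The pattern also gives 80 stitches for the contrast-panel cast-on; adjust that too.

Stitches: 128 × 27/24 = 144.00 → 144.
Rows: 531 × 35/31 = 599.52 → 600.
contrast-panel cast-on: 80 × 27/24 = 90.00 → 90.

Cast on 144 stitches; work 600 rows; contrast-panel cast-on 90 stitches.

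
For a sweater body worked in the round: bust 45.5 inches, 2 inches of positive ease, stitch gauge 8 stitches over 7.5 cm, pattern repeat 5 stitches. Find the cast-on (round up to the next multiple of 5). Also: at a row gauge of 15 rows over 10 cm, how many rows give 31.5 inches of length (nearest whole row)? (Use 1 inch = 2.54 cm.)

Finished = 45.5 + 2 = 47.5 inches.
47.5 inches × 2.54 = 120.65 cm.
8/7.5 = 1.067 sts per cm; 120.65 × 1.067 = 128.69 sts.
Next multiple of 5 → 130.
31.5 inches = 80.01 cm; × 1.5 = 120.02 → 120 rows.

Cast on 130 stitches; work 120 rows.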